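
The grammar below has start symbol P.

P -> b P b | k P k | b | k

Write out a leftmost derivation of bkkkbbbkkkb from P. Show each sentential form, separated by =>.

P => bPb   [P -> b P b]
bPb => bkPkb   [P -> k P k]
bkPkb => bkkPkkb   [P -> k P k]
bkkPkkb => bkkkPkkkb   [P -> k P k]
bkkkPkkkb => bkkkbPbkkkb   [P -> b P b]
bkkkbPbkkkb => bkkkbbbkkkb   [P -> b]

P => bPb => bkPkb => bkkPkkb => bkkkPkkkb => bkkkbPbkkkb => bkkkbbbkkkb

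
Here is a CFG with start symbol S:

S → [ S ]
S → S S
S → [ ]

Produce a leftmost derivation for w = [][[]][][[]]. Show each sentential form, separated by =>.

S => SS => SSS => []SS => []SSS => [][S]SS => [][[]]SS => [][[]][]S => [][[]][][S] => [][[]][][[]]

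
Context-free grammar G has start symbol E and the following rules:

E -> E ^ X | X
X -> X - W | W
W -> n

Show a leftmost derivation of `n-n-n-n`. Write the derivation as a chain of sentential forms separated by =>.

E => X => X-W => X-W-W => X-W-W-W => W-W-W-W => n-W-W-W => n-n-W-W => n-n-n-W => n-n-n-n

E => X   [E -> X]
X => X-W   [X -> X - W]
X-W => X-W-W   [X -> X - W]
X-W-W => X-W-W-W   [X -> X - W]
X-W-W-W => W-W-W-W   [X -> W]
W-W-W-W => n-W-W-W   [W -> n]
n-W-W-W => n-n-W-W   [W -> n]
n-n-W-W => n-n-n-W   [W -> n]
n-n-n-W => n-n-n-n   [W -> n]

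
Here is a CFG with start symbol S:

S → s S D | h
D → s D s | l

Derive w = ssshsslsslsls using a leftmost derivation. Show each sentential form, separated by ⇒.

S ⇒ sSD   [S → s S D]
sSD ⇒ ssSDD   [S → s S D]
ssSDD ⇒ sssSDDD   [S → s S D]
sssSDDD ⇒ ssshDDD   [S → h]
ssshDDD ⇒ ssshsDsDD   [D → s D s]
ssshsDsDD ⇒ ssshssDssDD   [D → s D s]
ssshssDssDD ⇒ ssshsslssDD   [D → l]
ssshsslssDD ⇒ ssshsslsslD   [D → l]
ssshsslsslD ⇒ ssshsslsslsDs   [D → s D s]
ssshsslsslsDs ⇒ ssshsslsslsls   [D → l]

S⇒sSD⇒ssSDD⇒sssSDDD⇒ssshDDD⇒ssshsDsDD⇒ssshssDssDD⇒ssshsslssDD⇒ssshsslsslD⇒ssshsslsslsDs⇒ssshsslsslsls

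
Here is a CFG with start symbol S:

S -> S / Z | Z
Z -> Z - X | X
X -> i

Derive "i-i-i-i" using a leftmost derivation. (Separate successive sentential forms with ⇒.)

S ⇒ Z   [S -> Z]
Z ⇒ Z-X   [Z -> Z - X]
Z-X ⇒ Z-X-X   [Z -> Z - X]
Z-X-X ⇒ Z-X-X-X   [Z -> Z - X]
Z-X-X-X ⇒ X-X-X-X   [Z -> X]
X-X-X-X ⇒ i-X-X-X   [X -> i]
i-X-X-X ⇒ i-i-X-X   [X -> i]
i-i-X-X ⇒ i-i-i-X   [X -> i]
i-i-i-X ⇒ i-i-i-i   [X -> i]

S ⇒ Z ⇒ Z-X ⇒ Z-X-X ⇒ Z-X-X-X ⇒ X-X-X-X ⇒ i-X-X-X ⇒ i-i-X-X ⇒ i-i-i-X ⇒ i-i-i-i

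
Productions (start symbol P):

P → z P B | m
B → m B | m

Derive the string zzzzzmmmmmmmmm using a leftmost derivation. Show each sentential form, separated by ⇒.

P ⇒ zPB ⇒ zzPBB ⇒ zzzPBBB ⇒ zzzzPBBBB ⇒ zzzzzPBBBBB ⇒ zzzzzmBBBBB ⇒ zzzzzmmBBBBB ⇒ zzzzzmmmBBBBB ⇒ zzzzzmmmmBBBBB ⇒ zzzzzmmmmmBBBB ⇒ zzzzzmmmmmmBBB ⇒ zzzzzmmmmmmmBB ⇒ zzzzzmmmmmmmmB ⇒ zzzzzmmmmmmmmm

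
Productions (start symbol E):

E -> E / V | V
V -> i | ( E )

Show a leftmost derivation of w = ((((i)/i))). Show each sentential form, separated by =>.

E => V => (E) => (V) => ((E)) => ((V)) => (((E))) => (((E/V))) => (((V/V))) => ((((E)/V))) => ((((V)/V))) => ((((i)/V))) => ((((i)/i)))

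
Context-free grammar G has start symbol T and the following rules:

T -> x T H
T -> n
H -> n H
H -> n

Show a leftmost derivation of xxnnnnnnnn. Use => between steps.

T => xTH   [T -> x T H]
xTH => xxTHH   [T -> x T H]
xxTHH => xxnHH   [T -> n]
xxnHH => xxnnH   [H -> n]
xxnnH => xxnnnH   [H -> n H]
xxnnnH => xxnnnnH   [H -> n H]
xxnnnnH => xxnnnnnH   [H -> n H]
xxnnnnnH => xxnnnnnnH   [H -> n H]
xxnnnnnnH => xxnnnnnnnH   [H -> n H]
xxnnnnnnnH => xxnnnnnnnn   [H -> n]

T=>xTH=>xxTHH=>xxnHH=>xxnnH=>xxnnnH=>xxnnnnH=>xxnnnnnH=>xxnnnnnnH=>xxnnnnnnnH=>xxnnnnnnnn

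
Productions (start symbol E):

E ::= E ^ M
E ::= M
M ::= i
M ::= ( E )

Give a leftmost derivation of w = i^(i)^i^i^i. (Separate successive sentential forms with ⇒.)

E ⇒ E^M ⇒ E^M^M ⇒ E^M^M^M ⇒ E^M^M^M^M ⇒ M^M^M^M^M ⇒ i^M^M^M^M ⇒ i^(E)^M^M^M ⇒ i^(M)^M^M^M ⇒ i^(i)^M^M^M ⇒ i^(i)^i^M^M ⇒ i^(i)^i^i^M ⇒ i^(i)^i^i^i

E ⇒ E^M   [E ::= E ^ M]
E^M ⇒ E^M^M   [E ::= E ^ M]
E^M^M ⇒ E^M^M^M   [E ::= E ^ M]
E^M^M^M ⇒ E^M^M^M^M   [E ::= E ^ M]
E^M^M^M^M ⇒ M^M^M^M^M   [E ::= M]
M^M^M^M^M ⇒ i^M^M^M^M   [M ::= i]
i^M^M^M^M ⇒ i^(E)^M^M^M   [M ::= ( E )]
i^(E)^M^M^M ⇒ i^(M)^M^M^M   [E ::= M]
i^(M)^M^M^M ⇒ i^(i)^M^M^M   [M ::= i]
i^(i)^M^M^M ⇒ i^(i)^i^M^M   [M ::= i]
i^(i)^i^M^M ⇒ i^(i)^i^i^M   [M ::= i]
i^(i)^i^i^M ⇒ i^(i)^i^i^i   [M ::= i]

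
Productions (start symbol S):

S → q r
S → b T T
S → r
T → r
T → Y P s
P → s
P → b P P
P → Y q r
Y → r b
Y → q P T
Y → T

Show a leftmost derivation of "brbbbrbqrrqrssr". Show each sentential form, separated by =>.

S => bTT => bYPsT => brbPsT => brbbPPsT => brbbbPPPsT => brbbbYqrPPsT => brbbbrbqrPPsT => brbbbrbqrYqrPsT => brbbbrbqrTqrPsT => brbbbrbqrrqrPsT => brbbbrbqrrqrssT => brbbbrbqrrqrssr

S => bTT   [S → b T T]
bTT => bYPsT   [T → Y P s]
bYPsT => brbPsT   [Y → r b]
brbPsT => brbbPPsT   [P → b P P]
brbbPPsT => brbbbPPPsT   [P → b P P]
brbbbPPPsT => brbbbYqrPPsT   [P → Y q r]
brbbbYqrPPsT => brbbbrbqrPPsT   [Y → r b]
brbbbrbqrPPsT => brbbbrbqrYqrPsT   [P → Y q r]
brbbbrbqrYqrPsT => brbbbrbqrTqrPsT   [Y → T]
brbbbrbqrTqrPsT => brbbbrbqrrqrPsT   [T → r]
brbbbrbqrrqrPsT => brbbbrbqrrqrssT   [P → s]
brbbbrbqrrqrssT => brbbbrbqrrqrssr   [T → r]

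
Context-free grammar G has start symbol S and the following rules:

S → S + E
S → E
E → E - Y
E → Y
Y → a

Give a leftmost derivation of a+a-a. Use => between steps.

S=>S+E=>E+E=>Y+E=>a+E=>a+E-Y=>a+Y-Y=>a+a-Y=>a+a-a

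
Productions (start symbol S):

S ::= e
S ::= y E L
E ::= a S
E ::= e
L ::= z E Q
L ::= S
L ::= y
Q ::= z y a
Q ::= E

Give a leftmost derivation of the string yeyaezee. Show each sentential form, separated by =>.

S => yEL => yeL => yeS => yeyEL => yeyaSL => yeyaeL => yeyaezEQ => yeyaezeQ => yeyaezeE => yeyaezee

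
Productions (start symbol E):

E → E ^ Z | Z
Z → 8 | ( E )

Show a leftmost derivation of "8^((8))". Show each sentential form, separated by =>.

E => E^Z => Z^Z => 8^Z => 8^(E) => 8^(Z) => 8^((E)) => 8^((Z)) => 8^((8))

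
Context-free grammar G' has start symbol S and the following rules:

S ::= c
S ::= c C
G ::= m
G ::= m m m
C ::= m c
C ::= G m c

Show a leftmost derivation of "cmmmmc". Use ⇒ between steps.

S ⇒ cC ⇒ cGmc ⇒ cmmmmc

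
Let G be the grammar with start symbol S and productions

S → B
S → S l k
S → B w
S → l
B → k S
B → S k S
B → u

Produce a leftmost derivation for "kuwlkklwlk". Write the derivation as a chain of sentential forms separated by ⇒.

S ⇒ Slk ⇒ Bwlk ⇒ kSwlk ⇒ kBwlk ⇒ kSkSwlk ⇒ kSlkkSwlk ⇒ kBwlkkSwlk ⇒ kuwlkkSwlk ⇒ kuwlkklwlk

S ⇒ Slk   [S → S l k]
Slk ⇒ Bwlk   [S → B w]
Bwlk ⇒ kSwlk   [B → k S]
kSwlk ⇒ kBwlk   [S → B]
kBwlk ⇒ kSkSwlk   [B → S k S]
kSkSwlk ⇒ kSlkkSwlk   [S → S l k]
kSlkkSwlk ⇒ kBwlkkSwlk   [S → B w]
kBwlkkSwlk ⇒ kuwlkkSwlk   [B → u]
kuwlkkSwlk ⇒ kuwlkklwlk   [S → l]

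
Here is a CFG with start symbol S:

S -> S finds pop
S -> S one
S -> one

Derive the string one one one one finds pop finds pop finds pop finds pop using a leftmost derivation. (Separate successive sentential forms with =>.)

S => S finds pop => S finds pop finds pop => S finds pop finds pop finds pop => S finds pop finds pop finds pop finds pop => S one finds pop finds pop finds pop finds pop => S one one finds pop finds pop finds pop finds pop => S one one one finds pop finds pop finds pop finds pop => one one one one finds pop finds pop finds pop finds pop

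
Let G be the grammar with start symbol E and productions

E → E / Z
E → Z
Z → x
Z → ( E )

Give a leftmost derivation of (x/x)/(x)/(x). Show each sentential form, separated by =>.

E => E/Z => E/Z/Z => Z/Z/Z => (E)/Z/Z => (E/Z)/Z/Z => (Z/Z)/Z/Z => (x/Z)/Z/Z => (x/x)/Z/Z => (x/x)/(E)/Z => (x/x)/(Z)/Z => (x/x)/(x)/Z => (x/x)/(x)/(E) => (x/x)/(x)/(Z) => (x/x)/(x)/(x)

E => E/Z   [E → E / Z]
E/Z => E/Z/Z   [E → E / Z]
E/Z/Z => Z/Z/Z   [E → Z]
Z/Z/Z => (E)/Z/Z   [Z → ( E )]
(E)/Z/Z => (E/Z)/Z/Z   [E → E / Z]
(E/Z)/Z/Z => (Z/Z)/Z/Z   [E → Z]
(Z/Z)/Z/Z => (x/Z)/Z/Z   [Z → x]
(x/Z)/Z/Z => (x/x)/Z/Z   [Z → x]
(x/x)/Z/Z => (x/x)/(E)/Z   [Z → ( E )]
(x/x)/(E)/Z => (x/x)/(Z)/Z   [E → Z]
(x/x)/(Z)/Z => (x/x)/(x)/Z   [Z → x]
(x/x)/(x)/Z => (x/x)/(x)/(E)   [Z → ( E )]
(x/x)/(x)/(E) => (x/x)/(x)/(Z)   [E → Z]
(x/x)/(x)/(Z) => (x/x)/(x)/(x)   [Z → x]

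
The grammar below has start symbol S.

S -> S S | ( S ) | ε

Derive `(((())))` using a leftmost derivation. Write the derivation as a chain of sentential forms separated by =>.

S => (S)   [S -> ( S )]
(S) => ((S))   [S -> ( S )]
((S)) => (((S)))   [S -> ( S )]
(((S))) => ((((S))))   [S -> ( S )]
((((S)))) => (((())))   [S -> ε]

S => (S) => ((S)) => (((S))) => ((((S)))) => (((())))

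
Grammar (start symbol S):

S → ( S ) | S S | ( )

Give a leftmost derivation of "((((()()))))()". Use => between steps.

S => SS => (S)S => ((S))S => (((S)))S => ((((S))))S => ((((SS))))S => ((((()S))))S => ((((()()))))S => ((((()()))))()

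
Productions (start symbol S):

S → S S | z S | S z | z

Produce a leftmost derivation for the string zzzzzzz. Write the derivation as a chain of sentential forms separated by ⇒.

S ⇒ SS   [S → S S]
SS ⇒ SSS   [S → S S]
SSS ⇒ SSSS   [S → S S]
SSSS ⇒ SSSSS   [S → S S]
SSSSS ⇒ SSSSSS   [S → S S]
SSSSSS ⇒ SzSSSSS   [S → S z]
SzSSSSS ⇒ zzSSSSS   [S → z]
zzSSSSS ⇒ zzzSSSS   [S → z]
zzzSSSS ⇒ zzzzSSS   [S → z]
zzzzSSS ⇒ zzzzzSS   [S → z]
zzzzzSS ⇒ zzzzzzS   [S → z]
zzzzzzS ⇒ zzzzzzz   [S → z]

S⇒SS⇒SSS⇒SSSS⇒SSSSS⇒SSSSSS⇒SzSSSSS⇒zzSSSSS⇒zzzSSSS⇒zzzzSSS⇒zzzzzSS⇒zzzzzzS⇒zzzzzzz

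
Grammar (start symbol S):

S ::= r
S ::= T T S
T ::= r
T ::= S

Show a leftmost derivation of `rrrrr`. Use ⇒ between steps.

S ⇒ TTS   [S ::= T T S]
TTS ⇒ STS   [T ::= S]
STS ⇒ TTSTS   [S ::= T T S]
TTSTS ⇒ STSTS   [T ::= S]
STSTS ⇒ rTSTS   [S ::= r]
rTSTS ⇒ rrSTS   [T ::= r]
rrSTS ⇒ rrrTS   [S ::= r]
rrrTS ⇒ rrrrS   [T ::= r]
rrrrS ⇒ rrrrr   [S ::= r]

S ⇒ TTS ⇒ STS ⇒ TTSTS ⇒ STSTS ⇒ rTSTS ⇒ rrSTS ⇒ rrrTS ⇒ rrrrS ⇒ rrrrr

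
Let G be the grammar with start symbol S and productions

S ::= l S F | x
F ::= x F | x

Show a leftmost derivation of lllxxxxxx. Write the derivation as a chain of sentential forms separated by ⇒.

S ⇒ lSF ⇒ llSFF ⇒ lllSFFF ⇒ lllxFFF ⇒ lllxxFFF ⇒ lllxxxFFF ⇒ lllxxxxFF ⇒ lllxxxxxF ⇒ lllxxxxxx

S ⇒ lSF   [S ::= l S F]
lSF ⇒ llSFF   [S ::= l S F]
llSFF ⇒ lllSFFF   [S ::= l S F]
lllSFFF ⇒ lllxFFF   [S ::= x]
lllxFFF ⇒ lllxxFFF   [F ::= x F]
lllxxFFF ⇒ lllxxxFFF   [F ::= x F]
lllxxxFFF ⇒ lllxxxxFF   [F ::= x]
lllxxxxFF ⇒ lllxxxxxF   [F ::= x]
lllxxxxxF ⇒ lllxxxxxx   [F ::= x]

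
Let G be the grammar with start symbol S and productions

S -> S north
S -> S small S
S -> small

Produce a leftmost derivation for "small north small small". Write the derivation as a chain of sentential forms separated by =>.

S => S small S => S north small S => small north small S => small north small small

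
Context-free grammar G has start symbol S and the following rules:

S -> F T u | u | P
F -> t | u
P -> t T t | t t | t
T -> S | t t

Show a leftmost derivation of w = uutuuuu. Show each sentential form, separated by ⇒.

S ⇒ FTu ⇒ uTu ⇒ uSu ⇒ uFTuu ⇒ uuTuu ⇒ uuSuu ⇒ uuFTuuu ⇒ uutTuuu ⇒ uutSuuu ⇒ uutuuuu

S ⇒ FTu   [S -> F T u]
FTu ⇒ uTu   [F -> u]
uTu ⇒ uSu   [T -> S]
uSu ⇒ uFTuu   [S -> F T u]
uFTuu ⇒ uuTuu   [F -> u]
uuTuu ⇒ uuSuu   [T -> S]
uuSuu ⇒ uuFTuuu   [S -> F T u]
uuFTuuu ⇒ uutTuuu   [F -> t]
uutTuuu ⇒ uutSuuu   [T -> S]
uutSuuu ⇒ uutuuuu   [S -> u]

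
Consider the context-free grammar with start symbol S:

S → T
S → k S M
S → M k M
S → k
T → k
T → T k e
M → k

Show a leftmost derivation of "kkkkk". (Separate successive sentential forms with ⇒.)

S ⇒ kSM ⇒ kkSMM ⇒ kkTMM ⇒ kkkMM ⇒ kkkkM ⇒ kkkkk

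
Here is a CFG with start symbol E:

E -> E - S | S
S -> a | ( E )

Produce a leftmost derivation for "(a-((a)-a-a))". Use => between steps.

E => S   [E -> S]
S => (E)   [S -> ( E )]
(E) => (E-S)   [E -> E - S]
(E-S) => (S-S)   [E -> S]
(S-S) => (a-S)   [S -> a]
(a-S) => (a-(E))   [S -> ( E )]
(a-(E)) => (a-(E-S))   [E -> E - S]
(a-(E-S)) => (a-(E-S-S))   [E -> E - S]
(a-(E-S-S)) => (a-(S-S-S))   [E -> S]
(a-(S-S-S)) => (a-((E)-S-S))   [S -> ( E )]
(a-((E)-S-S)) => (a-((S)-S-S))   [E -> S]
(a-((S)-S-S)) => (a-((a)-S-S))   [S -> a]
(a-((a)-S-S)) => (a-((a)-a-S))   [S -> a]
(a-((a)-a-S)) => (a-((a)-a-a))   [S -> a]

E => S => (E) => (E-S) => (S-S) => (a-S) => (a-(E)) => (a-(E-S)) => (a-(E-S-S)) => (a-(S-S-S)) => (a-((E)-S-S)) => (a-((S)-S-S)) => (a-((a)-S-S)) => (a-((a)-a-S)) => (a-((a)-a-a))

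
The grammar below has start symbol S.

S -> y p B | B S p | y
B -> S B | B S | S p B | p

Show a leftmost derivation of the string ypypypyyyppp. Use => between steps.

S => ypB   [S -> y p B]
ypB => ypSpB   [B -> S p B]
ypSpB => ypBSppB   [S -> B S p]
ypBSppB => ypSpBSppB   [B -> S p B]
ypSpBSppB => ypypBSppB   [S -> y]
ypypBSppB => ypypBSSppB   [B -> B S]
ypypBSSppB => ypypBSSSppB   [B -> B S]
ypypBSSSppB => ypypSBSSSppB   [B -> S B]
ypypSBSSSppB => ypypyBSSSppB   [S -> y]
ypypyBSSSppB => ypypypSSSppB   [B -> p]
ypypypSSSppB => ypypypySSppB   [S -> y]
ypypypySSppB => ypypypyySppB   [S -> y]
ypypypyySppB => ypypypyyyppB   [S -> y]
ypypypyyyppB => ypypypyyyppp   [B -> p]

S => ypB => ypSpB => ypBSppB => ypSpBSppB => ypypBSppB => ypypBSSppB => ypypBSSSppB => ypypSBSSSppB => ypypyBSSSppB => ypypypSSSppB => ypypypySSppB => ypypypyySppB => ypypypyyyppB => ypypypyyyppp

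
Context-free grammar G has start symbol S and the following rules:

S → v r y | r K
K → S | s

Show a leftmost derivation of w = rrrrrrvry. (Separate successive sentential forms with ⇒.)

S ⇒ rK ⇒ rS ⇒ rrK ⇒ rrS ⇒ rrrK ⇒ rrrS ⇒ rrrrK ⇒ rrrrS ⇒ rrrrrK ⇒ rrrrrS ⇒ rrrrrrK ⇒ rrrrrrS ⇒ rrrrrrvry

S ⇒ rK   [S → r K]
rK ⇒ rS   [K → S]
rS ⇒ rrK   [S → r K]
rrK ⇒ rrS   [K → S]
rrS ⇒ rrrK   [S → r K]
rrrK ⇒ rrrS   [K → S]
rrrS ⇒ rrrrK   [S → r K]
rrrrK ⇒ rrrrS   [K → S]
rrrrS ⇒ rrrrrK   [S → r K]
rrrrrK ⇒ rrrrrS   [K → S]
rrrrrS ⇒ rrrrrrK   [S → r K]
rrrrrrK ⇒ rrrrrrS   [K → S]
rrrrrrS ⇒ rrrrrrvry   [S → v r y]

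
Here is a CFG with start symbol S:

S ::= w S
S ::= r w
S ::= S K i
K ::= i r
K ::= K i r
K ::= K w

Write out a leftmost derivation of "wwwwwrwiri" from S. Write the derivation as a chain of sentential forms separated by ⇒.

S ⇒ wS ⇒ wwS ⇒ wwwS ⇒ wwwwS ⇒ wwwwSKi ⇒ wwwwwSKi ⇒ wwwwwrwKi ⇒ wwwwwrwiri

S ⇒ wS   [S ::= w S]
wS ⇒ wwS   [S ::= w S]
wwS ⇒ wwwS   [S ::= w S]
wwwS ⇒ wwwwS   [S ::= w S]
wwwwS ⇒ wwwwSKi   [S ::= S K i]
wwwwSKi ⇒ wwwwwSKi   [S ::= w S]
wwwwwSKi ⇒ wwwwwrwKi   [S ::= r w]
wwwwwrwKi ⇒ wwwwwrwiri   [K ::= i r]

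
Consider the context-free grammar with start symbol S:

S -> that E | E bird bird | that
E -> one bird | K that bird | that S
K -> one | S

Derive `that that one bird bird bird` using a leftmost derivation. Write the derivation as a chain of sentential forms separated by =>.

S => E bird bird => that S bird bird => that that E bird bird => that that one bird bird bird

S => E bird bird   [S -> E bird bird]
E bird bird => that S bird bird   [E -> that S]
that S bird bird => that that E bird bird   [S -> that E]
that that E bird bird => that that one bird bird bird   [E -> one bird]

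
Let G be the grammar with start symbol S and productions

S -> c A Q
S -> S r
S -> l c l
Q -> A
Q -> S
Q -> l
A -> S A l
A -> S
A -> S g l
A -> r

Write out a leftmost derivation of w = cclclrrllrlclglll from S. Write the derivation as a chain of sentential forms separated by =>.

S => cAQ   [S -> c A Q]
cAQ => cSAlQ   [A -> S A l]
cSAlQ => cSrAlQ   [S -> S r]
cSrAlQ => ccAQrAlQ   [S -> c A Q]
ccAQrAlQ => ccSAlQrAlQ   [A -> S A l]
ccSAlQrAlQ => ccSrAlQrAlQ   [S -> S r]
ccSrAlQrAlQ => cclclrAlQrAlQ   [S -> l c l]
cclclrAlQrAlQ => cclclrrlQrAlQ   [A -> r]
cclclrrlQrAlQ => cclclrrllrAlQ   [Q -> l]
cclclrrllrAlQ => cclclrrllrSgllQ   [A -> S g l]
cclclrrllrSgllQ => cclclrrllrlclgllQ   [S -> l c l]
cclclrrllrlclgllQ => cclclrrllrlclglll   [Q -> l]

S => cAQ => cSAlQ => cSrAlQ => ccAQrAlQ => ccSAlQrAlQ => ccSrAlQrAlQ => cclclrAlQrAlQ => cclclrrlQrAlQ => cclclrrllrAlQ => cclclrrllrSgllQ => cclclrrllrlclgllQ => cclclrrllrlclglll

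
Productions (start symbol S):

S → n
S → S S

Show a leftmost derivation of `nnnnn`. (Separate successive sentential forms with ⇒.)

S ⇒ SS   [S → S S]
SS ⇒ SSS   [S → S S]
SSS ⇒ nSS   [S → n]
nSS ⇒ nSSS   [S → S S]
nSSS ⇒ nSSSS   [S → S S]
nSSSS ⇒ nnSSS   [S → n]
nnSSS ⇒ nnnSS   [S → n]
nnnSS ⇒ nnnnS   [S → n]
nnnnS ⇒ nnnnn   [S → n]

S⇒SS⇒SSS⇒nSS⇒nSSS⇒nSSSS⇒nnSSS⇒nnnSS⇒nnnnS⇒nnnnn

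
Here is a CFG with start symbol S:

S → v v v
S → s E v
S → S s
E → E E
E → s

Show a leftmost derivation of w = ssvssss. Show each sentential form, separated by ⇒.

S ⇒ Ss   [S → S s]
Ss ⇒ Sss   [S → S s]
Sss ⇒ Ssss   [S → S s]
Ssss ⇒ Sssss   [S → S s]
Sssss ⇒ sEvssss   [S → s E v]
sEvssss ⇒ ssvssss   [E → s]

S ⇒ Ss ⇒ Sss ⇒ Ssss ⇒ Sssss ⇒ sEvssss ⇒ ssvssss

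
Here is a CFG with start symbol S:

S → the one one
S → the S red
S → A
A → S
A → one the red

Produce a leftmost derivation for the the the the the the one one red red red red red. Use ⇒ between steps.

S ⇒ the S red ⇒ the the S red red ⇒ the the the S red red red ⇒ the the the the S red red red red ⇒ the the the the the S red red red red red ⇒ the the the the the the one one red red red red red

S ⇒ the S red   [S → the S red]
the S red ⇒ the the S red red   [S → the S red]
the the S red red ⇒ the the the S red red red   [S → the S red]
the the the S red red red ⇒ the the the the S red red red red   [S → the S red]
the the the the S red red red red ⇒ the the the the the S red red red red red   [S → the S red]
the the the the the S red red red red red ⇒ the the the the the the one one red red red red red   [S → the one one]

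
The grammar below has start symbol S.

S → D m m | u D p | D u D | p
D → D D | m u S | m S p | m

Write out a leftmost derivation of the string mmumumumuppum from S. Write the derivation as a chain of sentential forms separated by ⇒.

S ⇒ DuD ⇒ mSpuD ⇒ mDuDpuD ⇒ mmuDpuD ⇒ mmumuSpuD ⇒ mmumuDuDpuD ⇒ mmumumuDpuD ⇒ mmumumumuSpuD ⇒ mmumumumuppuD ⇒ mmumumumuppum

S ⇒ DuD   [S → D u D]
DuD ⇒ mSpuD   [D → m S p]
mSpuD ⇒ mDuDpuD   [S → D u D]
mDuDpuD ⇒ mmuDpuD   [D → m]
mmuDpuD ⇒ mmumuSpuD   [D → m u S]
mmumuSpuD ⇒ mmumuDuDpuD   [S → D u D]
mmumuDuDpuD ⇒ mmumumuDpuD   [D → m]
mmumumuDpuD ⇒ mmumumumuSpuD   [D → m u S]
mmumumumuSpuD ⇒ mmumumumuppuD   [S → p]
mmumumumuppuD ⇒ mmumumumuppum   [D → m]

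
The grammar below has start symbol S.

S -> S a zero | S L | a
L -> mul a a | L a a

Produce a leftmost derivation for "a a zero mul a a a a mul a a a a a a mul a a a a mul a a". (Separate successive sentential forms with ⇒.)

S ⇒ S L   [S -> S L]
S L ⇒ S L L   [S -> S L]
S L L ⇒ S L L L   [S -> S L]
S L L L ⇒ S L L L L   [S -> S L]
S L L L L ⇒ S a zero L L L L   [S -> S a zero]
S a zero L L L L ⇒ a a zero L L L L   [S -> a]
a a zero L L L L ⇒ a a zero L a a L L L   [L -> L a a]
a a zero L a a L L L ⇒ a a zero mul a a a a L L L   [L -> mul a a]
a a zero mul a a a a L L L ⇒ a a zero mul a a a a L a a L L   [L -> L a a]
a a zero mul a a a a L a a L L ⇒ a a zero mul a a a a L a a a a L L   [L -> L a a]
a a zero mul a a a a L a a a a L L ⇒ a a zero mul a a a a mul a a a a a a L L   [L -> mul a a]
a a zero mul a a a a mul a a a a a a L L ⇒ a a zero mul a a a a mul a a a a a a L a a L   [L -> L a a]
a a zero mul a a a a mul a a a a a a L a a L ⇒ a a zero mul a a a a mul a a a a a a mul a a a a L   [L -> mul a a]
a a zero mul a a a a mul a a a a a a mul a a a a L ⇒ a a zero mul a a a a mul a a a a a a mul a a a a mul a a   [L -> mul a a]

S ⇒ S L ⇒ S L L ⇒ S L L L ⇒ S L L L L ⇒ S a zero L L L L ⇒ a a zero L L L L ⇒ a a zero L a a L L L ⇒ a a zero mul a a a a L L L ⇒ a a zero mul a a a a L a a L L ⇒ a a zero mul a a a a L a a a a L L ⇒ a a zero mul a a a a mul a a a a a a L L ⇒ a a zero mul a a a a mul a a a a a a L a a L ⇒ a a zero mul a a a a mul a a a a a a mul a a a a L ⇒ a a zero mul a a a a mul a a a a a a mul a a a a mul a a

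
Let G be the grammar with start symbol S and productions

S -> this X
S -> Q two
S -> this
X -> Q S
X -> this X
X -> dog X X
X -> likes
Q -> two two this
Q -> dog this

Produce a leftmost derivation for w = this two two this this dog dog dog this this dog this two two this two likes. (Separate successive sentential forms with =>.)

S => this X   [S -> this X]
this X => this Q S   [X -> Q S]
this Q S => this two two this S   [Q -> two two this]
this two two this S => this two two this this X   [S -> this X]
this two two this this X => this two two this this dog X X   [X -> dog X X]
this two two this this dog X X => this two two this this dog dog X X X   [X -> dog X X]
this two two this this dog dog X X X => this two two this this dog dog Q S X X   [X -> Q S]
this two two this this dog dog Q S X X => this two two this this dog dog dog this S X X   [Q -> dog this]
this two two this this dog dog dog this S X X => this two two this this dog dog dog this this X X   [S -> this]
this two two this this dog dog dog this this X X => this two two this this dog dog dog this this Q S X   [X -> Q S]
this two two this this dog dog dog this this Q S X => this two two this this dog dog dog this this dog this S X   [Q -> dog this]
this two two this this dog dog dog this this dog this S X => this two two this this dog dog dog this this dog this Q two X   [S -> Q two]
this two two this this dog dog dog this this dog this Q two X => this two two this this dog dog dog this this dog this two two this two X   [Q -> two two this]
this two two this this dog dog dog this this dog this two two this two X => this two two this this dog dog dog this this dog this two two this two likes   [X -> likes]

S => this X => this Q S => this two two this S => this two two this this X => this two two this this dog X X => this two two this this dog dog X X X => this two two this this dog dog Q S X X => this two two this this dog dog dog this S X X => this two two this this dog dog dog this this X X => this two two this this dog dog dog this this Q S X => this two two this this dog dog dog this this dog this S X => this two two this this dog dog dog this this dog this Q two X => this two two this this dog dog dog this this dog this two two this two X => this two two this this dog dog dog this this dog this two two this two likes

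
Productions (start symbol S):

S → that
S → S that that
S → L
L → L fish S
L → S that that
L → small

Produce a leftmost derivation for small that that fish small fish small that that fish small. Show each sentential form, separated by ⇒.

S ⇒ L ⇒ L fish S ⇒ L fish S fish S ⇒ S that that fish S fish S ⇒ L that that fish S fish S ⇒ small that that fish S fish S ⇒ small that that fish S that that fish S ⇒ small that that fish L that that fish S ⇒ small that that fish L fish S that that fish S ⇒ small that that fish small fish S that that fish S ⇒ small that that fish small fish L that that fish S ⇒ small that that fish small fish small that that fish S ⇒ small that that fish small fish small that that fish L ⇒ small that that fish small fish small that that fish small

S ⇒ L   [S → L]
L ⇒ L fish S   [L → L fish S]
L fish S ⇒ L fish S fish S   [L → L fish S]
L fish S fish S ⇒ S that that fish S fish S   [L → S that that]
S that that fish S fish S ⇒ L that that fish S fish S   [S → L]
L that that fish S fish S ⇒ small that that fish S fish S   [L → small]
small that that fish S fish S ⇒ small that that fish S that that fish S   [S → S that that]
small that that fish S that that fish S ⇒ small that that fish L that that fish S   [S → L]
small that that fish L that that fish S ⇒ small that that fish L fish S that that fish S   [L → L fish S]
small that that fish L fish S that that fish S ⇒ small that that fish small fish S that that fish S   [L → small]
small that that fish small fish S that that fish S ⇒ small that that fish small fish L that that fish S   [S → L]
small that that fish small fish L that that fish S ⇒ small that that fish small fish small that that fish S   [L → small]
small that that fish small fish small that that fish S ⇒ small that that fish small fish small that that fish L   [S → L]
small that that fish small fish small that that fish L ⇒ small that that fish small fish small that that fish small   [L → small]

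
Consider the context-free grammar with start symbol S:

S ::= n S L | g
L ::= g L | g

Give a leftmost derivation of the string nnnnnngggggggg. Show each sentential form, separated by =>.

S => nSL => nnSLL => nnnSLLL => nnnnSLLLL => nnnnnSLLLLL => nnnnnnSLLLLLL => nnnnnngLLLLLL => nnnnnnggLLLLL => nnnnnngggLLLL => nnnnnnggggLLLL => nnnnnngggggLLL => nnnnnnggggggLL => nnnnnngggggggL => nnnnnngggggggg

S => nSL   [S ::= n S L]
nSL => nnSLL   [S ::= n S L]
nnSLL => nnnSLLL   [S ::= n S L]
nnnSLLL => nnnnSLLLL   [S ::= n S L]
nnnnSLLLL => nnnnnSLLLLL   [S ::= n S L]
nnnnnSLLLLL => nnnnnnSLLLLLL   [S ::= n S L]
nnnnnnSLLLLLL => nnnnnngLLLLLL   [S ::= g]
nnnnnngLLLLLL => nnnnnnggLLLLL   [L ::= g]
nnnnnnggLLLLL => nnnnnngggLLLL   [L ::= g]
nnnnnngggLLLL => nnnnnnggggLLLL   [L ::= g L]
nnnnnnggggLLLL => nnnnnngggggLLL   [L ::= g]
nnnnnngggggLLL => nnnnnnggggggLL   [L ::= g]
nnnnnnggggggLL => nnnnnngggggggL   [L ::= g]
nnnnnngggggggL => nnnnnngggggggg   [L ::= g]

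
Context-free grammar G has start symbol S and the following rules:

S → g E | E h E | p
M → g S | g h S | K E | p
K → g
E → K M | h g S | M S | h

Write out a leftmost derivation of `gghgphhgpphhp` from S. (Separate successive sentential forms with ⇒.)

S ⇒ gE ⇒ gMS ⇒ gghSS ⇒ gghEhES ⇒ gghKMhES ⇒ gghgMhES ⇒ gghgphES ⇒ gghgphhgSS ⇒ gghgphhgEhES ⇒ gghgphhgMShES ⇒ gghgphhgpShES ⇒ gghgphhgpphES ⇒ gghgphhgpphhS ⇒ gghgphhgpphhp

S ⇒ gE   [S → g E]
gE ⇒ gMS   [E → M S]
gMS ⇒ gghSS   [M → g h S]
gghSS ⇒ gghEhES   [S → E h E]
gghEhES ⇒ gghKMhES   [E → K M]
gghKMhES ⇒ gghgMhES   [K → g]
gghgMhES ⇒ gghgphES   [M → p]
gghgphES ⇒ gghgphhgSS   [E → h g S]
gghgphhgSS ⇒ gghgphhgEhES   [S → E h E]
gghgphhgEhES ⇒ gghgphhgMShES   [E → M S]
gghgphhgMShES ⇒ gghgphhgpShES   [M → p]
gghgphhgpShES ⇒ gghgphhgpphES   [S → p]
gghgphhgpphES ⇒ gghgphhgpphhS   [E → h]
gghgphhgpphhS ⇒ gghgphhgpphhp   [S → p]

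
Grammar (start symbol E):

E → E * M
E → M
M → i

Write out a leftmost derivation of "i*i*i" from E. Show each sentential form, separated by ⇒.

E ⇒ E*M   [E → E * M]
E*M ⇒ E*M*M   [E → E * M]
E*M*M ⇒ M*M*M   [E → M]
M*M*M ⇒ i*M*M   [M → i]
i*M*M ⇒ i*i*M   [M → i]
i*i*M ⇒ i*i*i   [M → i]

E ⇒ E*M ⇒ E*M*M ⇒ M*M*M ⇒ i*M*M ⇒ i*i*M ⇒ i*i*i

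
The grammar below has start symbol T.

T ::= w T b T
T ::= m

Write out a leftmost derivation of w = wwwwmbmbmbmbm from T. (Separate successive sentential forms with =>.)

T => wTbT => wwTbTbT => wwwTbTbTbT => wwwwTbTbTbTbT => wwwwmbTbTbTbT => wwwwmbmbTbTbT => wwwwmbmbmbTbT => wwwwmbmbmbmbT => wwwwmbmbmbmbm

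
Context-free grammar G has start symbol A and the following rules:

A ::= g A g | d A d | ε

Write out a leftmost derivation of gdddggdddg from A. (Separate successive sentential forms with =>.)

A=>gAg=>gdAdg=>gddAddg=>gdddAdddg=>gdddgAgdddg=>gdddggdddg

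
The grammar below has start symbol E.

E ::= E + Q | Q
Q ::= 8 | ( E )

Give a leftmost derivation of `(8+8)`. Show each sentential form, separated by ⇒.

E ⇒ Q ⇒ (E) ⇒ (E+Q) ⇒ (Q+Q) ⇒ (8+Q) ⇒ (8+8)

E ⇒ Q   [E ::= Q]
Q ⇒ (E)   [Q ::= ( E )]
(E) ⇒ (E+Q)   [E ::= E + Q]
(E+Q) ⇒ (Q+Q)   [E ::= Q]
(Q+Q) ⇒ (8+Q)   [Q ::= 8]
(8+Q) ⇒ (8+8)   [Q ::= 8]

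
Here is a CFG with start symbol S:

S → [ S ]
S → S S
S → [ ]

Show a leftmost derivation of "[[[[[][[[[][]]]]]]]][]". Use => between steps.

S => SS => [S]S => [[S]]S => [[[S]]]S => [[[[S]]]]S => [[[[SS]]]]S => [[[[[]S]]]]S => [[[[[][S]]]]]S => [[[[[][[S]]]]]]S => [[[[[][[[S]]]]]]]S => [[[[[][[[SS]]]]]]]S => [[[[[][[[[]S]]]]]]]S => [[[[[][[[[][]]]]]]]]S => [[[[[][[[[][]]]]]]]][]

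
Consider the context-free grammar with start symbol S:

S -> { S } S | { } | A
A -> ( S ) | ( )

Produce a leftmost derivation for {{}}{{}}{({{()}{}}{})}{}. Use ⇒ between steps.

S ⇒ {S}S ⇒ {{}}S ⇒ {{}}{S}S ⇒ {{}}{{}}S ⇒ {{}}{{}}{S}S ⇒ {{}}{{}}{A}S ⇒ {{}}{{}}{(S)}S ⇒ {{}}{{}}{({S}S)}S ⇒ {{}}{{}}{({{S}S}S)}S ⇒ {{}}{{}}{({{A}S}S)}S ⇒ {{}}{{}}{({{()}S}S)}S ⇒ {{}}{{}}{({{()}{}}S)}S ⇒ {{}}{{}}{({{()}{}}{})}S ⇒ {{}}{{}}{({{()}{}}{})}{}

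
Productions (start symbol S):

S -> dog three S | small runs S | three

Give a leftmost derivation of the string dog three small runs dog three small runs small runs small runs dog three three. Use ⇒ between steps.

S ⇒ dog three S ⇒ dog three small runs S ⇒ dog three small runs dog three S ⇒ dog three small runs dog three small runs S ⇒ dog three small runs dog three small runs small runs S ⇒ dog three small runs dog three small runs small runs small runs S ⇒ dog three small runs dog three small runs small runs small runs dog three S ⇒ dog three small runs dog three small runs small runs small runs dog three three

S ⇒ dog three S   [S -> dog three S]
dog three S ⇒ dog three small runs S   [S -> small runs S]
dog three small runs S ⇒ dog three small runs dog three S   [S -> dog three S]
dog three small runs dog three S ⇒ dog three small runs dog three small runs S   [S -> small runs S]
dog three small runs dog three small runs S ⇒ dog three small runs dog three small runs small runs S   [S -> small runs S]
dog three small runs dog three small runs small runs S ⇒ dog three small runs dog three small runs small runs small runs S   [S -> small runs S]
dog three small runs dog three small runs small runs small runs S ⇒ dog three small runs dog three small runs small runs small runs dog three S   [S -> dog three S]
dog three small runs dog three small runs small runs small runs dog three S ⇒ dog three small runs dog three small runs small runs small runs dog three three   [S -> three]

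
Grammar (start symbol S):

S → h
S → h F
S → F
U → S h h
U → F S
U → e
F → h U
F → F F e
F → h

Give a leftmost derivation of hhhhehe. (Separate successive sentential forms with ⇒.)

S ⇒ F   [S → F]
F ⇒ FFe   [F → F F e]
FFe ⇒ FFeFe   [F → F F e]
FFeFe ⇒ hUFeFe   [F → h U]
hUFeFe ⇒ hFSFeFe   [U → F S]
hFSFeFe ⇒ hhSFeFe   [F → h]
hhSFeFe ⇒ hhhFeFe   [S → h]
hhhFeFe ⇒ hhhheFe   [F → h]
hhhheFe ⇒ hhhhehe   [F → h]

S ⇒ F ⇒ FFe ⇒ FFeFe ⇒ hUFeFe ⇒ hFSFeFe ⇒ hhSFeFe ⇒ hhhFeFe ⇒ hhhheFe ⇒ hhhhehe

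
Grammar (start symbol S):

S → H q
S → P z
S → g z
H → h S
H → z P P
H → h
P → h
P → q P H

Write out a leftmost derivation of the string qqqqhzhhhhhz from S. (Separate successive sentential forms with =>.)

S => Pz => qPHz => qqPHHz => qqqPHHHz => qqqqPHHHHz => qqqqhHHHHz => qqqqhzPPHHHz => qqqqhzhPHHHz => qqqqhzhhHHHz => qqqqhzhhhHHz => qqqqhzhhhhHz => qqqqhzhhhhhz

S => Pz   [S → P z]
Pz => qPHz   [P → q P H]
qPHz => qqPHHz   [P → q P H]
qqPHHz => qqqPHHHz   [P → q P H]
qqqPHHHz => qqqqPHHHHz   [P → q P H]
qqqqPHHHHz => qqqqhHHHHz   [P → h]
qqqqhHHHHz => qqqqhzPPHHHz   [H → z P P]
qqqqhzPPHHHz => qqqqhzhPHHHz   [P → h]
qqqqhzhPHHHz => qqqqhzhhHHHz   [P → h]
qqqqhzhhHHHz => qqqqhzhhhHHz   [H → h]
qqqqhzhhhHHz => qqqqhzhhhhHz   [H → h]
qqqqhzhhhhHz => qqqqhzhhhhhz   [H → h]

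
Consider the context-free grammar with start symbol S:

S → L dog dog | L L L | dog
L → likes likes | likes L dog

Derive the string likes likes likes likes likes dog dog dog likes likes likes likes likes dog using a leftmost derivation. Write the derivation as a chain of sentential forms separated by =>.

S => L L L => likes L dog L L => likes likes L dog dog L L => likes likes likes L dog dog dog L L => likes likes likes likes likes dog dog dog L L => likes likes likes likes likes dog dog dog likes likes L => likes likes likes likes likes dog dog dog likes likes likes L dog => likes likes likes likes likes dog dog dog likes likes likes likes likes dog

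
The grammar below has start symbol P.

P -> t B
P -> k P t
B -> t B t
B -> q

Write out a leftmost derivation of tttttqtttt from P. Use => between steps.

P => tB   [P -> t B]
tB => ttBt   [B -> t B t]
ttBt => tttBtt   [B -> t B t]
tttBtt => ttttBttt   [B -> t B t]
ttttBttt => tttttBtttt   [B -> t B t]
tttttBtttt => tttttqtttt   [B -> q]

P=>tB=>ttBt=>tttBtt=>ttttBttt=>tttttBtttt=>tttttqtttt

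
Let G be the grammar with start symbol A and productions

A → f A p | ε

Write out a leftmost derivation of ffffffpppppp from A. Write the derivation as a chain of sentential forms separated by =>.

A=>fAp=>ffApp=>fffAppp=>ffffApppp=>fffffAppppp=>ffffffApppppp=>ffffffpppppp

A => fAp   [A → f A p]
fAp => ffApp   [A → f A p]
ffApp => fffAppp   [A → f A p]
fffAppp => ffffApppp   [A → f A p]
ffffApppp => fffffAppppp   [A → f A p]
fffffAppppp => ffffffApppppp   [A → f A p]
ffffffApppppp => ffffffpppppp   [A → ε]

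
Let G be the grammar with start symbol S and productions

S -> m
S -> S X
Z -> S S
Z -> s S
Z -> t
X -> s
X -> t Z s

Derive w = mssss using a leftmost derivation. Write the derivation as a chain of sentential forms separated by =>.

S => SX   [S -> S X]
SX => SXX   [S -> S X]
SXX => SXXX   [S -> S X]
SXXX => SXXXX   [S -> S X]
SXXXX => mXXXX   [S -> m]
mXXXX => msXXX   [X -> s]
msXXX => mssXX   [X -> s]
mssXX => msssX   [X -> s]
msssX => mssss   [X -> s]

S => SX => SXX => SXXX => SXXXX => mXXXX => msXXX => mssXX => msssX => mssss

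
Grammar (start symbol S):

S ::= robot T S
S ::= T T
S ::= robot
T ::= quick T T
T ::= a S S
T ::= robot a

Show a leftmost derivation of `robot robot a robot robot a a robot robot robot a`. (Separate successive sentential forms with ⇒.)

S ⇒ robot T S ⇒ robot robot a S ⇒ robot robot a robot T S ⇒ robot robot a robot robot a S ⇒ robot robot a robot robot a T T ⇒ robot robot a robot robot a a S S T ⇒ robot robot a robot robot a a robot S T ⇒ robot robot a robot robot a a robot robot T ⇒ robot robot a robot robot a a robot robot robot a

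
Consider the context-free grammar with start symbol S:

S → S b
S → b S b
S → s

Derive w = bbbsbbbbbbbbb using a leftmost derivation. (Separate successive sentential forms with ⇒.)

S⇒Sb⇒Sbb⇒bSbbb⇒bSbbbb⇒bbSbbbbb⇒bbSbbbbbb⇒bbSbbbbbbb⇒bbSbbbbbbbb⇒bbbSbbbbbbbbb⇒bbbsbbbbbbbbb

S ⇒ Sb   [S → S b]
Sb ⇒ Sbb   [S → S b]
Sbb ⇒ bSbbb   [S → b S b]
bSbbb ⇒ bSbbbb   [S → S b]
bSbbbb ⇒ bbSbbbbb   [S → b S b]
bbSbbbbb ⇒ bbSbbbbbb   [S → S b]
bbSbbbbbb ⇒ bbSbbbbbbb   [S → S b]
bbSbbbbbbb ⇒ bbSbbbbbbbb   [S → S b]
bbSbbbbbbbb ⇒ bbbSbbbbbbbbb   [S → b S b]
bbbSbbbbbbbbb ⇒ bbbsbbbbbbbbb   [S → s]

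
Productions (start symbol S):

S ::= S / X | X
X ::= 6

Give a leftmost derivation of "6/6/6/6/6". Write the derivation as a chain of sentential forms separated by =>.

S => S/X => S/X/X => S/X/X/X => S/X/X/X/X => X/X/X/X/X => 6/X/X/X/X => 6/6/X/X/X => 6/6/6/X/X => 6/6/6/6/X => 6/6/6/6/6

S => S/X   [S ::= S / X]
S/X => S/X/X   [S ::= S / X]
S/X/X => S/X/X/X   [S ::= S / X]
S/X/X/X => S/X/X/X/X   [S ::= S / X]
S/X/X/X/X => X/X/X/X/X   [S ::= X]
X/X/X/X/X => 6/X/X/X/X   [X ::= 6]
6/X/X/X/X => 6/6/X/X/X   [X ::= 6]
6/6/X/X/X => 6/6/6/X/X   [X ::= 6]
6/6/6/X/X => 6/6/6/6/X   [X ::= 6]
6/6/6/6/X => 6/6/6/6/6   [X ::= 6]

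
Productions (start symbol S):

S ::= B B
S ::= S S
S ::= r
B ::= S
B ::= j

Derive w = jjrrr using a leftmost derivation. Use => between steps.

S => SS   [S ::= S S]
SS => SSS   [S ::= S S]
SSS => SSSS   [S ::= S S]
SSSS => BBSSS   [S ::= B B]
BBSSS => jBSSS   [B ::= j]
jBSSS => jjSSS   [B ::= j]
jjSSS => jjrSS   [S ::= r]
jjrSS => jjrrS   [S ::= r]
jjrrS => jjrrr   [S ::= r]

S=>SS=>SSS=>SSSS=>BBSSS=>jBSSS=>jjSSS=>jjrSS=>jjrrS=>jjrrr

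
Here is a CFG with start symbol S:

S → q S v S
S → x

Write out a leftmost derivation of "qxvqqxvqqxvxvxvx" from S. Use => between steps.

S=>qSvS=>qxvS=>qxvqSvS=>qxvqqSvSvS=>qxvqqxvSvS=>qxvqqxvqSvSvS=>qxvqqxvqqSvSvSvS=>qxvqqxvqqxvSvSvS=>qxvqqxvqqxvxvSvS=>qxvqqxvqqxvxvxvS=>qxvqqxvqqxvxvxvx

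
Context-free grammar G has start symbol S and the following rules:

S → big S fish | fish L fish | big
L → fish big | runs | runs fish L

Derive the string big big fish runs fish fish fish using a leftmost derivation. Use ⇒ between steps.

S ⇒ big S fish   [S → big S fish]
big S fish ⇒ big big S fish fish   [S → big S fish]
big big S fish fish ⇒ big big fish L fish fish fish   [S → fish L fish]
big big fish L fish fish fish ⇒ big big fish runs fish fish fish   [L → runs]

S ⇒ big S fish ⇒ big big S fish fish ⇒ big big fish L fish fish fish ⇒ big big fish runs fish fish fish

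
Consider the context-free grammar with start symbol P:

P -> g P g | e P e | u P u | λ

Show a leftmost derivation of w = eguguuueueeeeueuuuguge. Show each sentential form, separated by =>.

P => ePe   [P -> e P e]
ePe => egPge   [P -> g P g]
egPge => eguPuge   [P -> u P u]
eguPuge => egugPguge   [P -> g P g]
egugPguge => eguguPuguge   [P -> u P u]
eguguPuguge => eguguuPuuguge   [P -> u P u]
eguguuPuuguge => eguguuuPuuuguge   [P -> u P u]
eguguuuPuuuguge => eguguuuePeuuuguge   [P -> e P e]
eguguuuePeuuuguge => eguguuueuPueuuuguge   [P -> u P u]
eguguuueuPueuuuguge => eguguuueuePeueuuuguge   [P -> e P e]
eguguuueuePeueuuuguge => eguguuueueePeeueuuuguge   [P -> e P e]
eguguuueueePeeueuuuguge => eguguuueueeeeueuuuguge   [P -> λ]

P => ePe => egPge => eguPuge => egugPguge => eguguPuguge => eguguuPuuguge => eguguuuPuuuguge => eguguuuePeuuuguge => eguguuueuPueuuuguge => eguguuueuePeueuuuguge => eguguuueueePeeueuuuguge => eguguuueueeeeueuuuguge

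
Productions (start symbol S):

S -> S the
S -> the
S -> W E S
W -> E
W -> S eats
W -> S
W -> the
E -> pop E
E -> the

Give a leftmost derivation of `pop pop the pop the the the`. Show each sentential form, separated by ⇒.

S ⇒ S the   [S -> S the]
S the ⇒ W E S the   [S -> W E S]
W E S the ⇒ E E S the   [W -> E]
E E S the ⇒ pop E E S the   [E -> pop E]
pop E E S the ⇒ pop pop E E S the   [E -> pop E]
pop pop E E S the ⇒ pop pop the E S the   [E -> the]
pop pop the E S the ⇒ pop pop the pop E S the   [E -> pop E]
pop pop the pop E S the ⇒ pop pop the pop the S the   [E -> the]
pop pop the pop the S the ⇒ pop pop the pop the the the   [S -> the]

S ⇒ S the ⇒ W E S the ⇒ E E S the ⇒ pop E E S the ⇒ pop pop E E S the ⇒ pop pop the E S the ⇒ pop pop the pop E S the ⇒ pop pop the pop the S the ⇒ pop pop the pop the the the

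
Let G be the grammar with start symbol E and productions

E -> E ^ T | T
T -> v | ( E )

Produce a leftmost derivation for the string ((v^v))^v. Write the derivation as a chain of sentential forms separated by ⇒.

E ⇒ E^T   [E -> E ^ T]
E^T ⇒ T^T   [E -> T]
T^T ⇒ (E)^T   [T -> ( E )]
(E)^T ⇒ (T)^T   [E -> T]
(T)^T ⇒ ((E))^T   [T -> ( E )]
((E))^T ⇒ ((E^T))^T   [E -> E ^ T]
((E^T))^T ⇒ ((T^T))^T   [E -> T]
((T^T))^T ⇒ ((v^T))^T   [T -> v]
((v^T))^T ⇒ ((v^v))^T   [T -> v]
((v^v))^T ⇒ ((v^v))^v   [T -> v]

E⇒E^T⇒T^T⇒(E)^T⇒(T)^T⇒((E))^T⇒((E^T))^T⇒((T^T))^T⇒((v^T))^T⇒((v^v))^T⇒((v^v))^v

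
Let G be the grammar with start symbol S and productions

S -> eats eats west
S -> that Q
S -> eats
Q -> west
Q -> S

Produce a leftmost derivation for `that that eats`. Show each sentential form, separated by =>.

S => that Q => that S => that that Q => that that S => that that eats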